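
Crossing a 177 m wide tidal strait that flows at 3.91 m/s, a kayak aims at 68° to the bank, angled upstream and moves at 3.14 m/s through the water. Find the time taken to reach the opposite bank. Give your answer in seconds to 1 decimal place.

60.8 s

The component of the kayak's velocity perpendicular to the bank is 3.14 × sin 68° = 2.911 m/s.
The flow acts along the bank and has no component across it.
Time = 177 / 2.911 = 60.796 s.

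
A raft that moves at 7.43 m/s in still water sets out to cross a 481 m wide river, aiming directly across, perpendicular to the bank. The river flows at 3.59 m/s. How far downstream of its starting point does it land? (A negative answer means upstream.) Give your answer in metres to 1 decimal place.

Perpendicular speed = 7.430 m/s; crossing time = 481 / 7.430 = 64.738 s.
Net downstream speed = 3.590 m/s.
Drift = 3.590 × 64.738 = 232.408 m (downstream).

232.4 m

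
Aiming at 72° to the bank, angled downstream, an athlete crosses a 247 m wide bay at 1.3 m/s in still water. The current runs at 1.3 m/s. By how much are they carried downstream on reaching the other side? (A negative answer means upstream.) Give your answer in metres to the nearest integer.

Perpendicular speed = 1.236 m/s; crossing time = 247 / 1.236 = 199.778 s.
Net downstream speed = 1.702 m/s.
Drift = 1.702 × 199.778 = 339.966 m (downstream).

340 m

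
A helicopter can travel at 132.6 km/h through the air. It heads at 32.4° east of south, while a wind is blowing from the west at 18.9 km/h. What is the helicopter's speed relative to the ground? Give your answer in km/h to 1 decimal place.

143.6 km/h

Taking east as x and north as y: velocity relative to the air = (71.051, -111.958) km/h; the air relative to ground = (18.900, 0.000) km/h.
Velocity relative to ground = (71.051, -111.958) + (18.900, 0.000) = (89.951, -111.958) km/h.
Speed = |(89.951, -111.958)| = 143.616 km/h.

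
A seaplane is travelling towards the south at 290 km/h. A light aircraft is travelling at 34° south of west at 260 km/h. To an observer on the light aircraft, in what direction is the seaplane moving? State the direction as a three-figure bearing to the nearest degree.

Taking east as x and north as y: seaplane velocity = (0.000, -290.000) km/h; light aircraft velocity = (-215.550, -145.390) km/h.
Velocity of seaplane relative to light aircraft = (0.000, -290.000) − (-215.550, -145.390) = (215.550, -144.610) km/h.
Bearing = atan2(215.55, -144.61) = 123.86° clockwise from north.

124°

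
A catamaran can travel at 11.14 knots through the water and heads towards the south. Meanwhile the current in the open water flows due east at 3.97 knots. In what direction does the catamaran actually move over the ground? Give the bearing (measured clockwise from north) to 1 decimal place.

160.4°

Taking east as x and north as y: velocity relative to the water = (0.000, -11.140) knots; the water relative to ground = (3.970, 0.000) knots.
Velocity relative to ground = (0.000, -11.140) + (3.970, 0.000) = (3.970, -11.140) knots.
Bearing = atan2(3.97, -11.14) = 160.39° clockwise from north.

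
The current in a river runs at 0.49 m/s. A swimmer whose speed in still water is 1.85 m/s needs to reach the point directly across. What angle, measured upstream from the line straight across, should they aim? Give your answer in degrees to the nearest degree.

15°

To cancel the current, the upstream component of the swimmer's velocity must equal the flow: 1.85 sin θ = 0.49.
sin θ = 0.49 / 1.85 = 0.2649.
θ = arcsin(0.2649) = 15.359°.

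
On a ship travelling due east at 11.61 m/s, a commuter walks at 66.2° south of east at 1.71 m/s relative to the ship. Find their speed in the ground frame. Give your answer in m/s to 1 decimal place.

12.4 m/s

Taking east as x and north as y: ship velocity = (11.610, 0.000) m/s; commuter velocity relative to ship = (0.690, -1.565) m/s.
Velocity relative to ground = (11.610, 0.000) + (0.690, -1.565) = (12.300, -1.565) m/s.
Speed = |(12.300, -1.565)| = 12.399 m/s.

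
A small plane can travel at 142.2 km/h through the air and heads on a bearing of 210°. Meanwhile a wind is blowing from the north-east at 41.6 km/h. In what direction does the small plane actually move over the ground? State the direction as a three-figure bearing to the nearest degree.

213°

Taking east as x and north as y: velocity relative to the air = (-71.100, -123.149) km/h; the air relative to ground = (-29.416, -29.416) km/h.
Velocity relative to ground = (-71.100, -123.149) + (-29.416, -29.416) = (-100.516, -152.564) km/h.
Bearing = atan2(-100.52, -152.56) = 213.38° clockwise from north.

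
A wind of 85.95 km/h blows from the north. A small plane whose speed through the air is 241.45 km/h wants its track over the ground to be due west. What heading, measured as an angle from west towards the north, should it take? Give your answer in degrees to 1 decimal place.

20.9°

The wind pushes perpendicular to the desired track; the heading must have a component into the wind equal to 85.95 km/h: 241.45 sin θ = 85.95.
sin θ = 0.3560, so θ = 20.853°.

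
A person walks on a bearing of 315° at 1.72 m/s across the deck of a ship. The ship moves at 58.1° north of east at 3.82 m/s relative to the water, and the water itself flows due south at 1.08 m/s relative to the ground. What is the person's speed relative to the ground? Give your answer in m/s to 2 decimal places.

3.47 m/s

In east/north components (m/s): person relative to ship = (-1.216, 1.216); ship relative to water = (2.019, 3.243); water relative to ground = (0.000, -1.080).
Sum = (0.802, 3.379) m/s.
Speed = |(0.802, 3.379)| = 3.473 m/s.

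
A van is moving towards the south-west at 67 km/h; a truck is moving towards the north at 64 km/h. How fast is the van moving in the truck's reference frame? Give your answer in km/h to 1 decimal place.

Taking east as x and north as y: van velocity = (-47.376, -47.376) km/h; truck velocity = (0.000, 64.000) km/h.
Velocity of van relative to truck = (-47.376, -47.376) − (0.000, 64.000) = (-47.376, -111.376) km/h.
Magnitude = |(-47.376, -111.376)| = 121.034 km/h.

121.0 km/h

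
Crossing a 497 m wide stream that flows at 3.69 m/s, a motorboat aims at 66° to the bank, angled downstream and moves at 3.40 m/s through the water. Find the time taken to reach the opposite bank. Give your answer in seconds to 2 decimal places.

The component of the motorboat's velocity perpendicular to the bank is 3.40 × sin 66° = 3.106 m/s.
The current is parallel to the bank, so it does not affect the crossing time.
Time = 497 / 3.106 = 160.010 s.

160.01 s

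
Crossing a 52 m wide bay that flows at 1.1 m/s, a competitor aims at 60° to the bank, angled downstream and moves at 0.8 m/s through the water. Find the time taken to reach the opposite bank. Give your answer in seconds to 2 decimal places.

The component of the competitor's velocity perpendicular to the bank is 0.8 × sin 60° = 0.693 m/s.
The flow acts along the bank and has no component across it.
Time = 52 / 0.693 = 75.056 s.

75.06 s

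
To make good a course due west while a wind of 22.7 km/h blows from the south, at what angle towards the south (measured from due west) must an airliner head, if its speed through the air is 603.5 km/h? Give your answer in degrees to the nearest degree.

The wind pushes perpendicular to the desired track; the heading must have a component into the wind equal to 22.7 km/h: 603.5 sin θ = 22.7.
sin θ = 0.0376, so θ = 2.156°.

2°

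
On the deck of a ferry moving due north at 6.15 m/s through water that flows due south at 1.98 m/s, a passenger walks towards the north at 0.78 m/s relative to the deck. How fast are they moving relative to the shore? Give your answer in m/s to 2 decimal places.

In east/north components (m/s): passenger relative to ferry = (0.000, 0.780); ferry relative to water = (0.000, 6.150); water relative to ground = (0.000, -1.980).
Sum = (0.000, 4.950) m/s.
Speed = |(0.000, 4.950)| = 4.950 m/s.

4.95 m/s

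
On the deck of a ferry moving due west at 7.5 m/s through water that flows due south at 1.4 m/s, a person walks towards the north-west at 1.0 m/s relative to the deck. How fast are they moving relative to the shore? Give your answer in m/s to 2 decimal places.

In east/north components (m/s): person relative to ferry = (-0.707, 0.707); ferry relative to water = (-7.500, 0.000); water relative to ground = (0.000, -1.400).
Sum = (-8.207, -0.693) m/s.
Speed = |(-8.207, -0.693)| = 8.236 m/s.

8.24 m/s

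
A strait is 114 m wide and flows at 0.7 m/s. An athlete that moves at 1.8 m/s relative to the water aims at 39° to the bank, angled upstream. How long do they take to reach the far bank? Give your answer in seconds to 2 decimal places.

The component of the athlete's velocity perpendicular to the bank is 1.8 × sin 39° = 1.133 m/s.
The flow acts along the bank and has no component across it.
Time = 114 / 1.133 = 100.638 s.

100.64 s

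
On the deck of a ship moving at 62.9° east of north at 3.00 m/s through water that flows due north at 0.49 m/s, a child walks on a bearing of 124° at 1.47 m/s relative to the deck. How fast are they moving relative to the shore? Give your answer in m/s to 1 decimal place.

In east/north components (m/s): child relative to ship = (1.219, -0.822); ship relative to water = (2.671, 1.367); water relative to ground = (0.000, 0.490).
Sum = (3.889, 1.035) m/s.
Speed = |(3.889, 1.035)| = 4.025 m/s.

4.0 m/s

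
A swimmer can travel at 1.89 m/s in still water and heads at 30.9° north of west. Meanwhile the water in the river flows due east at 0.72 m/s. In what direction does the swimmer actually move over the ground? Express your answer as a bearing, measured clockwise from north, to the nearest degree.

Taking east as x and north as y: velocity relative to the water = (-1.622, 0.971) m/s; the water relative to ground = (0.720, 0.000) m/s.
Velocity relative to ground = (-1.622, 0.971) + (0.720, 0.000) = (-0.902, 0.971) m/s.
Bearing = atan2(-0.90, 0.97) = 317.11° clockwise from north.

317°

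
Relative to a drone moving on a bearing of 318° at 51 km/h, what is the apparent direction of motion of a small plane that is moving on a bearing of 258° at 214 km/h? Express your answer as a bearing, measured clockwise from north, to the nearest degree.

245°

Taking east as x and north as y: small plane velocity = (-209.324, -44.493) km/h; drone velocity = (-34.126, 37.900) km/h.
Velocity of small plane relative to drone = (-209.324, -44.493) − (-34.126, 37.900) = (-175.198, -82.393) km/h.
Bearing = atan2(-175.20, -82.39) = 244.81° clockwise from north.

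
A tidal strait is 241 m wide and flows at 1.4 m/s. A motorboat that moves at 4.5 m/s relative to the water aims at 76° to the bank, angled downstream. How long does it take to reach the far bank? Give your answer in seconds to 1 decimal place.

The component of the motorboat's velocity perpendicular to the bank is 4.5 × sin 76° = 4.366 m/s.
The current is parallel to the bank, so it does not affect the crossing time.
Time = 241 / 4.366 = 55.195 s.

55.2 s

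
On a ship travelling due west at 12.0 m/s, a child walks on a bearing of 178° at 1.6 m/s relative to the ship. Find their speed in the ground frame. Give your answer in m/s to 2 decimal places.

Taking east as x and north as y: ship velocity = (-12.000, 0.000) m/s; child velocity relative to ship = (0.056, -1.599) m/s.
Velocity relative to ground = (-12.000, 0.000) + (0.056, -1.599) = (-11.944, -1.599) m/s.
Speed = |(-11.944, -1.599)| = 12.051 m/s.

12.05 m/s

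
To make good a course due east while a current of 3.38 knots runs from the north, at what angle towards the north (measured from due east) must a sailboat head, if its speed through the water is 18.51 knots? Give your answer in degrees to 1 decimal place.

The current pushes perpendicular to the desired track; the heading must have a component into the current equal to 3.38 knots: 18.51 sin θ = 3.38.
sin θ = 0.1826, so θ = 10.521°.

10.5°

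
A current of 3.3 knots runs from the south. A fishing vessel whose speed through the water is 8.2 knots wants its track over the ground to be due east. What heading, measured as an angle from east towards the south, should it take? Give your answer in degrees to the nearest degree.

24°

The current pushes perpendicular to the desired track; the heading must have a component into the current equal to 3.3 knots: 8.2 sin θ = 3.3.
sin θ = 0.4024, so θ = 23.731°.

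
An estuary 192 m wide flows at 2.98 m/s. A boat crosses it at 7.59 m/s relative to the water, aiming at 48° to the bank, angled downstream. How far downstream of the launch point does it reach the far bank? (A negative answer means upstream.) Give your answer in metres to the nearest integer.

274 m

Perpendicular speed = 5.640 m/s; crossing time = 192 / 5.640 = 34.040 s.
Net downstream speed = 8.059 m/s.
Drift = 8.059 × 34.040 = 274.316 m (downstream).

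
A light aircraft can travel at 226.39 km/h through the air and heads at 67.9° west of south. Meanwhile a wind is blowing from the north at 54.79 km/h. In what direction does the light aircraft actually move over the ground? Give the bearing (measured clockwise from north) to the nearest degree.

236°

Taking east as x and north as y: velocity relative to the air = (-209.757, -85.173) km/h; the air relative to ground = (0.000, -54.790) km/h.
Velocity relative to ground = (-209.757, -85.173) + (0.000, -54.790) = (-209.757, -139.963) km/h.
Bearing = atan2(-209.76, -139.96) = 236.29° clockwise from north.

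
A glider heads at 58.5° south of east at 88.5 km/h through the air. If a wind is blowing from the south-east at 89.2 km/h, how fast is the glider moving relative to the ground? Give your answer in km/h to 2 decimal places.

Taking east as x and north as y: velocity relative to the air = (46.241, -75.459) km/h; the air relative to ground = (-63.074, 63.074) km/h.
Velocity relative to ground = (46.241, -75.459) + (-63.074, 63.074) = (-16.833, -12.385) km/h.
Speed = |(-16.833, -12.385)| = 20.898 km/h.

20.90 km/h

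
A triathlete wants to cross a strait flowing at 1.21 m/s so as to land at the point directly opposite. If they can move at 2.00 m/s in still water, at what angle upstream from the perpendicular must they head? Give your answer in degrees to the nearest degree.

To cancel the current, the upstream component of the triathlete's velocity must equal the flow: 2.00 sin θ = 1.21.
sin θ = 1.21 / 2.00 = 0.6050.
θ = arcsin(0.6050) = 37.229°.

37°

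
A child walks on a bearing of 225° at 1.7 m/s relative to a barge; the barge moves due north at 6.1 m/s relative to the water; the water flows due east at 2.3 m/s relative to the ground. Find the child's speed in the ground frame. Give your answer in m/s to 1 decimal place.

In east/north components (m/s): child relative to barge = (-1.202, -1.202); barge relative to water = (0.000, 6.100); water relative to ground = (2.300, 0.000).
Sum = (1.098, 4.898) m/s.
Speed = |(1.098, 4.898)| = 5.019 m/s.

5.0 m/s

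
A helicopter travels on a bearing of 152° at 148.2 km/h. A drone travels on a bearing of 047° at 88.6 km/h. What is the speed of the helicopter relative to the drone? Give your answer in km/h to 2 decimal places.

191.34 km/h

Taking east as x and north as y: helicopter velocity = (69.576, -130.853) km/h; drone velocity = (64.798, 60.425) km/h.
Velocity of helicopter relative to drone = (69.576, -130.853) − (64.798, 60.425) = (4.778, -191.278) km/h.
Magnitude = |(4.778, -191.278)| = 191.338 km/h.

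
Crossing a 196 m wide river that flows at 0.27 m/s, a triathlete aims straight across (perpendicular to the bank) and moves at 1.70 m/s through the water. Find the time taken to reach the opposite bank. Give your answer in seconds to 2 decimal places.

115.29 s

The component of the triathlete's velocity perpendicular to the bank is 1.70 m/s.
Only the cross-stream component determines the crossing time; the current contributes nothing perpendicular to the bank.
Time = 196 / 1.700 = 115.294 s.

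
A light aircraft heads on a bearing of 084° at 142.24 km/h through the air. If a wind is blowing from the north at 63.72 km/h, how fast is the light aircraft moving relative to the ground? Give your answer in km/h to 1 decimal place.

Taking east as x and north as y: velocity relative to the air = (141.461, 14.868) km/h; the air relative to ground = (0.000, -63.720) km/h.
Velocity relative to ground = (141.461, 14.868) + (0.000, -63.720) = (141.461, -48.852) km/h.
Speed = |(141.461, -48.852)| = 149.658 km/h.

149.7 km/h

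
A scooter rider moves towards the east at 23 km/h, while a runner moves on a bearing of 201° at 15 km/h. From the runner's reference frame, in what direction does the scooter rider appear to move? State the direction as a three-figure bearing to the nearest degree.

Taking east as x and north as y: scooter rider velocity = (23.000, 0.000) km/h; runner velocity = (-5.376, -14.004) km/h.
Velocity of scooter rider relative to runner = (23.000, 0.000) − (-5.376, -14.004) = (28.376, 14.004) km/h.
Bearing = atan2(28.38, 14.00) = 63.73° clockwise from north.

064°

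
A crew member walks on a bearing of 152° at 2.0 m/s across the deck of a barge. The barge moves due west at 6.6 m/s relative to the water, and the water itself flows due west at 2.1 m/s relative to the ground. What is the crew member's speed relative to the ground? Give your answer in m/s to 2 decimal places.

In east/north components (m/s): crew member relative to barge = (0.939, -1.766); barge relative to water = (-6.600, 0.000); water relative to ground = (-2.100, 0.000).
Sum = (-7.761, -1.766) m/s.
Speed = |(-7.761, -1.766)| = 7.959 m/s.

7.96 m/s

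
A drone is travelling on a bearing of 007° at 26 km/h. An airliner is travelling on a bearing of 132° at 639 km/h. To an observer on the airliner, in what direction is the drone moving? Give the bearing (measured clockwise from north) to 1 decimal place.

313.9°

Taking east as x and north as y: drone velocity = (3.169, 25.806) km/h; airliner velocity = (474.870, -427.574) km/h.
Velocity of drone relative to airliner = (3.169, 25.806) − (474.870, -427.574) = (-471.701, 453.381) km/h.
Bearing = atan2(-471.70, 453.38) = 313.87° clockwise from north.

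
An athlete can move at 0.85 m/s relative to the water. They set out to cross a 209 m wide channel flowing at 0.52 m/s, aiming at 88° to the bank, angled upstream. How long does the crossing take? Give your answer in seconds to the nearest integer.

The component of the athlete's velocity perpendicular to the bank is 0.85 × sin 88° = 0.849 m/s.
The flow acts along the bank and has no component across it.
Time = 209 / 0.849 = 246.032 s.

246 s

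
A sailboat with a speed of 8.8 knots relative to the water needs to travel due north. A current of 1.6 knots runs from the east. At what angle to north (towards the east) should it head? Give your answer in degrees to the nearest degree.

The current pushes perpendicular to the desired track; the heading must have a component into the current equal to 1.6 knots: 8.8 sin θ = 1.6.
sin θ = 0.1818, so θ = 10.476°.

10°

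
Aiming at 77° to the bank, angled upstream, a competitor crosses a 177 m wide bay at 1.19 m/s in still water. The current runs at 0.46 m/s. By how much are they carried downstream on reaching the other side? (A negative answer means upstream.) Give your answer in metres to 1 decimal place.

Perpendicular speed = 1.160 m/s; crossing time = 177 / 1.160 = 152.652 s.
Net downstream speed = 0.192 m/s.
Drift = 0.192 × 152.652 = 29.356 m (downstream).

29.4 m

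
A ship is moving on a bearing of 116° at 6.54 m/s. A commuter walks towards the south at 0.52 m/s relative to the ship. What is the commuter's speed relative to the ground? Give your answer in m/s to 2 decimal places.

6.78 m/s

Taking east as x and north as y: ship velocity = (5.878, -2.867) m/s; commuter velocity relative to ship = (0.000, -0.520) m/s.
Velocity relative to ground = (5.878, -2.867) + (0.000, -0.520) = (5.878, -3.387) m/s.
Speed = |(5.878, -3.387)| = 6.784 m/s.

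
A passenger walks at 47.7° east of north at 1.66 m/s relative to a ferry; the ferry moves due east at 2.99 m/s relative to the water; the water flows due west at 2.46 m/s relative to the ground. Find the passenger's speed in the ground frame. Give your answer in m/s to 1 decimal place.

In east/north components (m/s): passenger relative to ferry = (1.228, 1.117); ferry relative to water = (2.990, 0.000); water relative to ground = (-2.460, 0.000).
Sum = (1.758, 1.117) m/s.
Speed = |(1.758, 1.117)| = 2.083 m/s.

2.1 m/s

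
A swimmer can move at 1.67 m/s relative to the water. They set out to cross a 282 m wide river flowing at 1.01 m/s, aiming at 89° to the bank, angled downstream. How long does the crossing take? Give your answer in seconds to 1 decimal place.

The component of the swimmer's velocity perpendicular to the bank is 1.67 × sin 89° = 1.670 m/s.
The flow acts along the bank and has no component across it.
Time = 282 / 1.670 = 168.888 s.

168.9 s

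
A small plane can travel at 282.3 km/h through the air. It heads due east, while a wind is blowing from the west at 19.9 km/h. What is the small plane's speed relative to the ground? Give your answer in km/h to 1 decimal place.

302.2 km/h

Taking east as x and north as y: velocity relative to the air = (282.300, 0.000) km/h; the air relative to ground = (19.900, 0.000) km/h.
Velocity relative to ground = (282.300, 0.000) + (19.900, 0.000) = (302.200, 0.000) km/h.
Speed = |(302.200, 0.000)| = 302.200 km/h.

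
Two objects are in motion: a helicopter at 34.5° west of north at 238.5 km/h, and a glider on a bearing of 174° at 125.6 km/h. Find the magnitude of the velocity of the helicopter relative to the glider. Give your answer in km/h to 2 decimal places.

353.99 km/h

Taking east as x and north as y: helicopter velocity = (-135.088, 196.554) km/h; glider velocity = (13.129, -124.912) km/h.
Velocity of helicopter relative to glider = (-135.088, 196.554) − (13.129, -124.912) = (-148.217, 321.466) km/h.
Magnitude = |(-148.217, 321.466)| = 353.990 km/h.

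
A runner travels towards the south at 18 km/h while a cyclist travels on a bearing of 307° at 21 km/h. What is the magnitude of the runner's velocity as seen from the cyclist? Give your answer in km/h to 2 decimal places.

Taking east as x and north as y: runner velocity = (0.000, -18.000) km/h; cyclist velocity = (-16.771, 12.638) km/h.
Velocity of runner relative to cyclist = (0.000, -18.000) − (-16.771, 12.638) = (16.771, -30.638) km/h.
Magnitude = |(16.771, -30.638)| = 34.928 km/h.

34.93 km/h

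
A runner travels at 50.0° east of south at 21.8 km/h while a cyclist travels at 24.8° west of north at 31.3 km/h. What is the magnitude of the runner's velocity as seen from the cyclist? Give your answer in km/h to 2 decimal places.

51.86 km/h

Taking east as x and north as y: runner velocity = (16.700, -14.013) km/h; cyclist velocity = (-13.129, 28.413) km/h.
Velocity of runner relative to cyclist = (16.700, -14.013) − (-13.129, 28.413) = (29.829, -42.426) km/h.
Magnitude = |(29.829, -42.426)| = 51.863 km/h.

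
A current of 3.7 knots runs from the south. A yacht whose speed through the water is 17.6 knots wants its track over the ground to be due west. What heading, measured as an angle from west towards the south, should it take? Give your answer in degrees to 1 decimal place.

12.1°

The current pushes perpendicular to the desired track; the heading must have a component into the current equal to 3.7 knots: 17.6 sin θ = 3.7.
sin θ = 0.2102, so θ = 12.136°.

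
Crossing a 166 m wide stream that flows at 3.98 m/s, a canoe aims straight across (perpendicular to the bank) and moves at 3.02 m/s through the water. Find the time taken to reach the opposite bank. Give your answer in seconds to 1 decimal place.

The component of the canoe's velocity perpendicular to the bank is 3.02 m/s.
Only the cross-stream component determines the crossing time; the current contributes nothing perpendicular to the bank.
Time = 166 / 3.020 = 54.967 s.

55.0 s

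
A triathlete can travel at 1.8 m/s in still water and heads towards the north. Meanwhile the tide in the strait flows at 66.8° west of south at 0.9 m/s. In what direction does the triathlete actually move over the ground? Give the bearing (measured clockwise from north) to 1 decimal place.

Taking east as x and north as y: velocity relative to the water = (0.000, 1.800) m/s; the water relative to ground = (-0.827, -0.355) m/s.
Velocity relative to ground = (0.000, 1.800) + (-0.827, -0.355) = (-0.827, 1.445) m/s.
Bearing = atan2(-0.83, 1.45) = 330.22° clockwise from north.

330.2°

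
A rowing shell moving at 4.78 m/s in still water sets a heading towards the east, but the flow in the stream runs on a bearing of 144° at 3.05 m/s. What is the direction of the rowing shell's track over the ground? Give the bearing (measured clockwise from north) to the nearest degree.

Taking east as x and north as y: velocity relative to the water = (4.780, 0.000) m/s; the water relative to ground = (1.793, -2.468) m/s.
Velocity relative to ground = (4.780, 0.000) + (1.793, -2.468) = (6.573, -2.468) m/s.
Bearing = atan2(6.57, -2.47) = 110.58° clockwise from north.

111°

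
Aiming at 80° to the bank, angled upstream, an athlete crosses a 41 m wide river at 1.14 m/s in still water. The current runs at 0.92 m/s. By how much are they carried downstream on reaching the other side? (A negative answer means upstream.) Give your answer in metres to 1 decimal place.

Perpendicular speed = 1.123 m/s; crossing time = 41 / 1.123 = 36.520 s.
Net downstream speed = 0.722 m/s.
Drift = 0.722 × 36.520 = 26.369 m (downstream).

26.4 m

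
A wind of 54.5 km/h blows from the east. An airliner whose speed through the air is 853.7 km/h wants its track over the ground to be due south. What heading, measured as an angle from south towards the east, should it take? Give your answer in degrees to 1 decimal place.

The wind pushes perpendicular to the desired track; the heading must have a component into the wind equal to 54.5 km/h: 853.7 sin θ = 54.5.
sin θ = 0.0638, so θ = 3.660°.

3.7°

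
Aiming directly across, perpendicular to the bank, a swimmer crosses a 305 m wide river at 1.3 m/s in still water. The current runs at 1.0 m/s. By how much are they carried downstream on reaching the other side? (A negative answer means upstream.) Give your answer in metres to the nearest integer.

Perpendicular speed = 1.300 m/s; crossing time = 305 / 1.300 = 234.615 s.
Net downstream speed = 1.000 m/s.
Drift = 1.000 × 234.615 = 234.615 m (downstream).

235 m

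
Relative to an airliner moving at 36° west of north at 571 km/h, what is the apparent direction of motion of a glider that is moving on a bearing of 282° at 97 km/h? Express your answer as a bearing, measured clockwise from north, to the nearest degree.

Taking east as x and north as y: glider velocity = (-94.880, 20.167) km/h; airliner velocity = (-335.625, 461.949) km/h.
Velocity of glider relative to airliner = (-94.880, 20.167) − (-335.625, 461.949) = (240.745, -441.781) km/h.
Bearing = atan2(240.75, -441.78) = 151.41° clockwise from north.

151°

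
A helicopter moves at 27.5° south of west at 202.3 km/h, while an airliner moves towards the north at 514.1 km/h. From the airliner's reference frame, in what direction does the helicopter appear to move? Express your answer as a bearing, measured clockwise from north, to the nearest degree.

Taking east as x and north as y: helicopter velocity = (-179.442, -93.412) km/h; airliner velocity = (0.000, 514.100) km/h.
Velocity of helicopter relative to airliner = (-179.442, -93.412) − (0.000, 514.100) = (-179.442, -607.512) km/h.
Bearing = atan2(-179.44, -607.51) = 196.46° clockwise from north.

196°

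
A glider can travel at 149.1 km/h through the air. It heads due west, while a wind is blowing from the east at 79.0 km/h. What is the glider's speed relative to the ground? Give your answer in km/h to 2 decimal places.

228.10 km/h

Taking east as x and north as y: velocity relative to the air = (-149.100, 0.000) km/h; the air relative to ground = (-79.000, 0.000) km/h.
Velocity relative to ground = (-149.100, 0.000) + (-79.000, 0.000) = (-228.100, 0.000) km/h.
Speed = |(-228.100, 0.000)| = 228.100 km/h.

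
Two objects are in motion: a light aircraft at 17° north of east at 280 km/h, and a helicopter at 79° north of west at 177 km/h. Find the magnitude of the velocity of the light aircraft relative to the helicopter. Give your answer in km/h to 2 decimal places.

Taking east as x and north as y: light aircraft velocity = (267.765, 81.864) km/h; helicopter velocity = (-33.773, 173.748) km/h.
Velocity of light aircraft relative to helicopter = (267.765, 81.864) − (-33.773, 173.748) = (301.539, -91.884) km/h.
Magnitude = |(301.539, -91.884)| = 315.227 km/h.

315.23 km/h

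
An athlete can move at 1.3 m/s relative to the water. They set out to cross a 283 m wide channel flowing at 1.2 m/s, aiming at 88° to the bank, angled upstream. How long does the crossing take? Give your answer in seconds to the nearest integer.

The component of the athlete's velocity perpendicular to the bank is 1.3 × sin 88° = 1.299 m/s.
Only the cross-stream component determines the crossing time; the current contributes nothing perpendicular to the bank.
Time = 283 / 1.299 = 217.825 s.

218 s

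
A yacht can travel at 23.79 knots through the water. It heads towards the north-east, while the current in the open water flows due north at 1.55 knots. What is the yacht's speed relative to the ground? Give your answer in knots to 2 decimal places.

Taking east as x and north as y: velocity relative to the water = (16.822, 16.822) knots; the water relative to ground = (0.000, 1.550) knots.
Velocity relative to ground = (16.822, 16.822) + (0.000, 1.550) = (16.822, 18.372) knots.
Speed = |(16.822, 18.372)| = 24.910 knots.

24.91 knots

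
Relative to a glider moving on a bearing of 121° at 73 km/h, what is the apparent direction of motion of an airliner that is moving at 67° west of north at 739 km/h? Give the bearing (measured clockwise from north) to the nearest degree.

Taking east as x and north as y: airliner velocity = (-680.253, 288.750) km/h; glider velocity = (62.573, -37.598) km/h.
Velocity of airliner relative to glider = (-680.253, 288.750) − (62.573, -37.598) = (-742.826, 326.348) km/h.
Bearing = atan2(-742.83, 326.35) = 293.72° clockwise from north.

294°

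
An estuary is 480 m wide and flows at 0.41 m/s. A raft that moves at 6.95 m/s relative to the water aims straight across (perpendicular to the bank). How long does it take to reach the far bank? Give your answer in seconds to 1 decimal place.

The component of the raft's velocity perpendicular to the bank is 6.95 m/s.
Only the cross-stream component determines the crossing time; the current contributes nothing perpendicular to the bank.
Time = 480 / 6.950 = 69.065 s.

69.1 s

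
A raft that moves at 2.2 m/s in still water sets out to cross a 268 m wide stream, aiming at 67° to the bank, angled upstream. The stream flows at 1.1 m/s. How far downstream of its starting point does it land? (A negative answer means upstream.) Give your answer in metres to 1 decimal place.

31.8 m

Perpendicular speed = 2.025 m/s; crossing time = 268 / 2.025 = 132.338 s.
Net downstream speed = 0.240 m/s.
Drift = 0.240 × 132.338 = 31.813 m (downstream).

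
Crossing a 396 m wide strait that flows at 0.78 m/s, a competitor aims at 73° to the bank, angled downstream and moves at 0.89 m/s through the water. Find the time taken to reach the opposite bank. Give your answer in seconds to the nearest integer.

The component of the competitor's velocity perpendicular to the bank is 0.89 × sin 73° = 0.851 m/s.
The flow acts along the bank and has no component across it.
Time = 396 / 0.851 = 465.274 s.

465 s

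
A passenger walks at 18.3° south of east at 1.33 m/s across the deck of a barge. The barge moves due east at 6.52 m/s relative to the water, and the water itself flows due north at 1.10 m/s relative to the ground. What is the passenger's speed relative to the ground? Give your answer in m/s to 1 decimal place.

7.8 m/s

In east/north components (m/s): passenger relative to barge = (1.263, -0.418); barge relative to water = (6.520, 0.000); water relative to ground = (0.000, 1.100).
Sum = (7.783, 0.682) m/s.
Speed = |(7.783, 0.682)| = 7.813 m/s.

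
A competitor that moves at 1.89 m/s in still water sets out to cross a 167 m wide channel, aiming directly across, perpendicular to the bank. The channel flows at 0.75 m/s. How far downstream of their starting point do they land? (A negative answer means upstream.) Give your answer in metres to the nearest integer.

Perpendicular speed = 1.890 m/s; crossing time = 167 / 1.890 = 88.360 s.
Net downstream speed = 0.750 m/s.
Drift = 0.750 × 88.360 = 66.270 m (downstream).

66 m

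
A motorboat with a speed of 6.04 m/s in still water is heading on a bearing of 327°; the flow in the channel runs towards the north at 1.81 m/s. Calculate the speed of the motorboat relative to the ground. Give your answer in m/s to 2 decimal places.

Taking east as x and north as y: velocity relative to the water = (-3.290, 5.066) m/s; the water relative to ground = (0.000, 1.810) m/s.
Velocity relative to ground = (-3.290, 5.066) + (0.000, 1.810) = (-3.290, 6.876) m/s.
Speed = |(-3.290, 6.876)| = 7.622 m/s.

7.62 m/s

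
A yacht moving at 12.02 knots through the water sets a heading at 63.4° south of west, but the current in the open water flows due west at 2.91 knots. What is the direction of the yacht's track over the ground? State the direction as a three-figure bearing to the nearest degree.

218°

Taking east as x and north as y: velocity relative to the water = (-5.382, -10.748) knots; the water relative to ground = (-2.910, 0.000) knots.
Velocity relative to ground = (-5.382, -10.748) + (-2.910, 0.000) = (-8.292, -10.748) knots.
Bearing = atan2(-8.29, -10.75) = 217.65° clockwise from north.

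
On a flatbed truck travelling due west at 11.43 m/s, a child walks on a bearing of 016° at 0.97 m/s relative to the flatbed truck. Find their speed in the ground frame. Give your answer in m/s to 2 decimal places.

Taking east as x and north as y: flatbed truck velocity = (-11.430, 0.000) m/s; child velocity relative to flatbed truck = (0.267, 0.932) m/s.
Velocity relative to ground = (-11.430, 0.000) + (0.267, 0.932) = (-11.163, 0.932) m/s.
Speed = |(-11.163, 0.932)| = 11.202 m/s.

11.20 m/s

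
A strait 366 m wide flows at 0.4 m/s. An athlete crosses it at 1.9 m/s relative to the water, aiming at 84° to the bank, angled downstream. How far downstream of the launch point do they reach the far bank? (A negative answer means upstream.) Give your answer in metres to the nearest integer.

Perpendicular speed = 1.890 m/s; crossing time = 366 / 1.890 = 193.693 s.
Net downstream speed = 0.599 m/s.
Drift = 0.599 × 193.693 = 115.945 m (downstream).

116 m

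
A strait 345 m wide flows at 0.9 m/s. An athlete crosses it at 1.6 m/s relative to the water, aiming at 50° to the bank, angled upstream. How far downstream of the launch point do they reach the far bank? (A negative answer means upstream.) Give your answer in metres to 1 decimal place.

Perpendicular speed = 1.226 m/s; crossing time = 345 / 1.226 = 281.478 s.
Net downstream speed = -0.128 m/s.
Drift = -0.128 × 281.478 = -36.159 m (upstream).

-36.2 m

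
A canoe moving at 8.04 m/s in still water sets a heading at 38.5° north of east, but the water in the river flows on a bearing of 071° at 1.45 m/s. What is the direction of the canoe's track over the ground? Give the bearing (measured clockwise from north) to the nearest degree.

054°

Taking east as x and north as y: velocity relative to the water = (6.292, 5.005) m/s; the water relative to ground = (1.371, 0.472) m/s.
Velocity relative to ground = (6.292, 5.005) + (1.371, 0.472) = (7.663, 5.477) m/s.
Bearing = atan2(7.66, 5.48) = 54.45° clockwise from north.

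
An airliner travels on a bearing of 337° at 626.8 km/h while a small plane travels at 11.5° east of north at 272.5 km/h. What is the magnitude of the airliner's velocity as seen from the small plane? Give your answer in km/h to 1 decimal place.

430.8 km/h

Taking east as x and north as y: airliner velocity = (-244.910, 576.972) km/h; small plane velocity = (54.328, 267.029) km/h.
Velocity of airliner relative to small plane = (-244.910, 576.972) − (54.328, 267.029) = (-299.238, 309.943) km/h.
Magnitude = |(-299.238, 309.943)| = 430.823 km/h.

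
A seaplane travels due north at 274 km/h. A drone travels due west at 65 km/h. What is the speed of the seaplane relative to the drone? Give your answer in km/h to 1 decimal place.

281.6 km/h

Taking east as x and north as y: seaplane velocity = (0.000, 274.000) km/h; drone velocity = (-65.000, 0.000) km/h.
Velocity of seaplane relative to drone = (0.000, 274.000) − (-65.000, 0.000) = (65.000, 274.000) km/h.
Magnitude = |(65.000, 274.000)| = 281.604 km/h.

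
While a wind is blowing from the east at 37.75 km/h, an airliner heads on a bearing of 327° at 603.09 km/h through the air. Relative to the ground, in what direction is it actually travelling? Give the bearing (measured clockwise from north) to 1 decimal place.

Taking east as x and north as y: velocity relative to the air = (-328.466, 505.794) km/h; the air relative to ground = (-37.750, 0.000) km/h.
Velocity relative to ground = (-328.466, 505.794) + (-37.750, 0.000) = (-366.216, 505.794) km/h.
Bearing = atan2(-366.22, 505.79) = 324.09° clockwise from north.

324.1°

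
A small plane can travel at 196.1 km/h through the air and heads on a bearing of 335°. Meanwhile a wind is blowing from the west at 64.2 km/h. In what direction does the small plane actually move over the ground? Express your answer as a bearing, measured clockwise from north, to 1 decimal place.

Taking east as x and north as y: velocity relative to the air = (-82.875, 177.727) km/h; the air relative to ground = (64.200, 0.000) km/h.
Velocity relative to ground = (-82.875, 177.727) + (64.200, 0.000) = (-18.675, 177.727) km/h.
Bearing = atan2(-18.68, 177.73) = 354.00° clockwise from north.

354.0°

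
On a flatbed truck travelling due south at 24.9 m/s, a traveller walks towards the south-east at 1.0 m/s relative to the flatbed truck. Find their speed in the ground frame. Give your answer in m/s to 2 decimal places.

Taking east as x and north as y: flatbed truck velocity = (0.000, -24.900) m/s; traveller velocity relative to flatbed truck = (0.707, -0.707) m/s.
Velocity relative to ground = (0.000, -24.900) + (0.707, -0.707) = (0.707, -25.607) m/s.
Speed = |(0.707, -25.607)| = 25.617 m/s.

25.62 m/s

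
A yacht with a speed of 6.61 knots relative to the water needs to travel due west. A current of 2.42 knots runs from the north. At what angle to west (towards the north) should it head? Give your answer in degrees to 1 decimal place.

21.5°

The current pushes perpendicular to the desired track; the heading must have a component into the current equal to 2.42 knots: 6.61 sin θ = 2.42.
sin θ = 0.3661, so θ = 21.476°.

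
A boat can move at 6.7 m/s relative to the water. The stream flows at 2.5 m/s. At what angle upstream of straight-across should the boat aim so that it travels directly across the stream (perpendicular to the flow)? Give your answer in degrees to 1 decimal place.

21.9°

To cancel the current, the upstream component of the boat's velocity must equal the flow: 6.7 sin θ = 2.5.
sin θ = 2.5 / 6.7 = 0.3731.
θ = arcsin(0.3731) = 21.909°.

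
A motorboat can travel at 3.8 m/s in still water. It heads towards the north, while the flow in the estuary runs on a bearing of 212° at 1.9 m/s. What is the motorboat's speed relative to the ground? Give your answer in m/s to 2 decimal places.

2.41 m/s

Taking east as x and north as y: velocity relative to the water = (0.000, 3.800) m/s; the water relative to ground = (-1.007, -1.611) m/s.
Velocity relative to ground = (0.000, 3.800) + (-1.007, -1.611) = (-1.007, 2.189) m/s.
Speed = |(-1.007, 2.189)| = 2.409 m/s.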